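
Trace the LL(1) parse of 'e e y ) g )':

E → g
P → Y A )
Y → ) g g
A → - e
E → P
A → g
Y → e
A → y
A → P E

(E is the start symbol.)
LL(1) parsing maintains a stack (initially the start symbol over $) and the input. At each step: if the stack top is a terminal, match it against the current input token; if it is a non-terminal N, replace it with the RHS of M[N, lookahead] (the unique production whose predict set contains the lookahead).

Stack is shown with the top on the left.

Stack        Input          Action
----------------------------------
E $          e e y ) g ) $  output E → P
P $          e e y ) g ) $  output P → Y A )
Y A ) $      e e y ) g ) $  output Y → e
e A ) $      e e y ) g ) $  match 'e'
A ) $        e y ) g ) $    output A → P E
P E ) $      e y ) g ) $    output P → Y A )
Y A ) E ) $  e y ) g ) $    output Y → e
e A ) E ) $  e y ) g ) $    match 'e'
A ) E ) $    y ) g ) $      output A → y
y ) E ) $    y ) g ) $      match 'y'
) E ) $      ) g ) $        match ')'
E ) $        g ) $          output E → g
g ) $        g ) $          match 'g'
) $          ) $            match ')'
$            $              accept

The string is accepted.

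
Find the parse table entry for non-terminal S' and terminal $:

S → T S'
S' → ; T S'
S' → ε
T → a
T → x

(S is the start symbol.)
S' → ε

To find M[S', $], we find productions for S' where $ is in the predict set (PREDICT(N → α) = (FIRST(α) \ {ε}) ∪ (FOLLOW(N) if α ⇒* ε)).

Relevant sets:
  FOLLOW(S') = { $ }

S' → ; T S': PREDICT = { ';' }
S' → ε: PREDICT = { $ }
  $ is in predict set, so this production goes in M[S', $]

M[S', $] = S' → ε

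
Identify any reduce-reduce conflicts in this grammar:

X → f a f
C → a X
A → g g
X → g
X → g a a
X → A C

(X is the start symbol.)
No reduce-reduce conflicts

Augment with X' → X and build the canonical LR(0) collection (I0 = CLOSURE({[X' → . X]}), then GOTO on every symbol after a dot until no new states appear). It has 13 states:
  I0: { [A → . g g], [X → . A C], [X → . f a f], [X → . g a a], [X → . g], [X' → . X] }  — shift
  I1: { [C → . a X], [X → A . C] }  — shift
  I2: { [X' → X .] }  — accept
  I3: { [X → f . a f] }  — shift
  I4: { [A → g . g], [X → g . a a], [X → g .] }  — shift, reduce
  I5: { [X → g a . a] }  — shift
  I6: { [A → g g .] }  — reduce
  I7: { [X → g a a .] }  — reduce
  I8: { [X → f a . f] }  — shift
  I9: { [X → f a f .] }  — reduce
  I10: { [X → A C .] }  — reduce
  I11: { [A → . g g], [C → a . X], [X → . A C], [X → . f a f], [X → . g a a], [X → . g] }  — shift
  I12: { [C → a X .] }  — reduce

No state contains more than one complete item.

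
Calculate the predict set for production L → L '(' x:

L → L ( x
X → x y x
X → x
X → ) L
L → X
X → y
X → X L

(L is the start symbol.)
PREDICT(L → L '(' x) = (FIRST(RHS) \ {ε}) ∪ (FOLLOW(L) if ε ∈ FIRST(RHS), i.e. RHS ⇒* ε)
FIRST(L) = { ')', 'x', 'y' }
FIRST(L '(' x) = { ')', 'x', 'y' }
ε ∉ FIRST(L '(' x), so FOLLOW(L) is not added.
PREDICT(L → L '(' x) = { ')', 'x', 'y' }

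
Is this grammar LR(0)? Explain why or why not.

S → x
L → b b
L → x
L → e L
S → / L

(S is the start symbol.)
Yes, the grammar is LR(0)

Augment with S' → S and build the canonical LR(0) collection (I0 = CLOSURE({[S' → . S]}), then GOTO on every symbol after a dot until no new states appear). It has 10 states:
  I0: { [S → . / L], [S → . x], [S' → . S] }  — shift
  I1: { [L → . b b], [L → . e L], [L → . x], [S → / . L] }  — shift
  I2: { [S' → S .] }  — accept
  I3: { [S → x .] }  — reduce
  I4: { [S → / L .] }  — reduce
  I5: { [L → b . b] }  — shift
  I6: { [L → . b b], [L → . e L], [L → . x], [L → e . L] }  — shift
  I7: { [L → x .] }  — reduce
  I8: { [L → e L .] }  — reduce
  I9: { [L → b b .] }  — reduce

Every state is either a pure shift/goto state or contains exactly one complete item and nothing to shift — no conflicts. The grammar is LR(0).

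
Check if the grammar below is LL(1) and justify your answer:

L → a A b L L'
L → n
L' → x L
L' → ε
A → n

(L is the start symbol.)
Relevant sets:
  FOLLOW(L') = { $, 'x' }

For L:
  PREDICT(L → a A b L L') = { 'a' }
  PREDICT(L → n) = { 'n' }
For L':
  PREDICT(L' → x L) = { 'x' }
  PREDICT(L' → ε) = { $, 'x' }
A has a single production, so nothing to check there.

Conflict found: Predict set conflict for L': { 'x' }
The grammar is NOT LL(1).

Answer: No. Predict set conflict for L': { 'x' }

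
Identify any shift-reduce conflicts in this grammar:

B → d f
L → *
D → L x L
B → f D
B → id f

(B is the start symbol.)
A shift-reduce conflict occurs when an LR(0) state has both:
  - a complete (reduce) item [A → α .] (dot at the end), and
  - a shift item [B → β . c γ] (dot before a terminal).

Augment with B' → B and build the canonical LR(0) collection (I0 = CLOSURE({[B' → . B]}), then GOTO on every symbol after a dot until no new states appear). It has 12 states:
  I0: { [B → . d f], [B → . f D], [B → . id f], [B' → . B] }  — shift
  I1: { [B' → B .] }  — accept
  I2: { [B → d . f] }  — shift
  I3: { [B → f . D], [D → . L x L], [L → . *] }  — shift
  I4: { [B → id . f] }  — shift
  I5: { [B → id f .] }  — reduce
  I6: { [L → * .] }  — reduce
  I7: { [B → f D .] }  — reduce
  I8: { [D → L . x L] }  — shift
  I9: { [D → L x . L], [L → . *] }  — shift
  I10: { [D → L x L .] }  — reduce
  I11: { [B → d f .] }  — reduce

No state contains both a complete item and a shift item.

Answer: No shift-reduce conflicts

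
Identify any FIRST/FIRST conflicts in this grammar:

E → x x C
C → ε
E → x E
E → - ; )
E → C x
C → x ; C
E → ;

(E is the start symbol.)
Yes. E → x x C / E → x E on { 'x' }; E → x x C / E → C x on { 'x' }; E → x E / E → C x on { 'x' }

FIRST sets of the non-terminals at (or reachable through a nullable prefix from) the front of some alternative:
  FIRST(C) = { 'x', ε }

Productions for E:
  E → x x C: FIRST = { 'x' }
  E → x E: FIRST = { 'x' }
  E → - ; ): FIRST = { '-' }
  E → C x: FIRST = { 'x' }
  E → ;: FIRST = { ';' }
Productions for C:
  C → ε: FIRST = { ε }
  C → x ; C: FIRST = { 'x' }

Conflict for E: E → x x C and E → x E
  Overlap: { 'x' }
Conflict for E: E → x x C and E → C x
  Overlap: { 'x' }
Conflict for E: E → x E and E → C x
  Overlap: { 'x' }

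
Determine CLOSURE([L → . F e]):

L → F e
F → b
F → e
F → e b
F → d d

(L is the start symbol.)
{ [F → . b], [F → . d d], [F → . e b], [F → . e], [L → . F e] }

Start with: [L → . F e]
  [L → . F e] has the dot before F: add [F → . b], [F → . e], [F → . e b], [F → . d d]
No further items can be added.

CLOSURE = { [F → . b], [F → . d d], [F → . e b], [F → . e], [L → . F e] }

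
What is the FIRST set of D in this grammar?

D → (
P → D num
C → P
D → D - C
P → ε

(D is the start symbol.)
From D → (:
  - '(' is a terminal: add '(' and stop
From D → D - C:
  - D is the symbol being defined: contributes nothing new
    D is not nullable, so stop

Collecting: FIRST(D) = { '(' }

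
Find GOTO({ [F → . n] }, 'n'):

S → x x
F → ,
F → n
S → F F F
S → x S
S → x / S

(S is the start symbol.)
{ [F → n .] }

GOTO(I, 'n') = CLOSURE({ [A → αX.β] : [A → α.Xβ] ∈ I, X = 'n' })

Items with dot before 'n', with the dot advanced:
  [F → . n] → [F → n .]
Closure adds nothing (no advanced item has the dot before a non-terminal).

GOTO = { [F → n .] }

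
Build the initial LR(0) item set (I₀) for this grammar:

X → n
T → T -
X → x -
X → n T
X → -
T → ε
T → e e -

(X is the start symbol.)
{ [X → . -], [X → . n T], [X → . n], [X → . x -], [X' → . X] }

First, augment the grammar with X' → X
I₀ = CLOSURE({ [X' → . X] }):
  [X' → . X] has the dot before X: add [X → . n], [X → . x -], [X → . n T], [X → . -]
No further items can be added.

I₀ = { [X → . -], [X → . n T], [X → . n], [X → . x -], [X' → . X] }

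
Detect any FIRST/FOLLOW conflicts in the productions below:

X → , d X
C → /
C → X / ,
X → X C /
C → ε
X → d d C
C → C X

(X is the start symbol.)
Yes. C → '/' with FOLLOW(C) on { '/' }; C → X '/' ',' with FOLLOW(C) on { ',', 'd' }; C → C X with FOLLOW(C) on { ',', '/', 'd' }

A FIRST/FOLLOW conflict occurs when a non-terminal N has a nullable alternative N → β (β ⇒* ε) and another alternative N → α with FIRST(α) ∩ FOLLOW(N) ≠ ∅: on such a lookahead the parser cannot decide between expanding α and letting N vanish via β.

Nullable non-terminals: C.
FIRST sets used below: FIRST(X) = { ',', 'd' }, FIRST(C) = { ',', '/', 'd', ε }

C: nullable alternative(s) C → ε; FOLLOW(C) = { $, ',', '/', 'd' }
  C → /: FIRST \ {ε} = { '/' } — overlaps FOLLOW(C) on { '/' }: CONFLICT
  C → X / ,: FIRST \ {ε} = { ',', 'd' } — overlaps FOLLOW(C) on { ',', 'd' }: CONFLICT
  C → ε: FIRST \ {ε} = { } — this is the only nullable alternative, skip
  C → C X: FIRST \ {ε} = { ',', '/', 'd' } — overlaps FOLLOW(C) on { ',', '/', 'd' }: CONFLICT

X has no nullable alternative, so no FIRST/FOLLOW check is needed there.

So the grammar has 3 FIRST/FOLLOW conflicts (marked CONFLICT above).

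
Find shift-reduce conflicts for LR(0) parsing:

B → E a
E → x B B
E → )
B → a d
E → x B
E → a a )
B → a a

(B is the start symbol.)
Augment with B' → B and build the canonical LR(0) collection (I0 = CLOSURE({[B' → . B]}), then GOTO on every symbol after a dot until no new states appear). It has 12 states:
  I0: { [B → . E a], [B → . a a], [B → . a d], [B' → . B], [E → . )], [E → . a a )], [E → . x B B], [E → . x B] }  — shift
  I1: { [E → ) .] }  — reduce
  I2: { [B' → B .] }  — accept
  I3: { [B → E . a] }  — shift
  I4: { [B → a . a], [B → a . d], [E → a . a )] }  — shift
  I5: { [B → . E a], [B → . a a], [B → . a d], [E → . )], [E → . a a )], [E → . x B B], [E → . x B], [E → x . B B], [E → x . B] }  — shift
  I6: { [B → . E a], [B → . a a], [B → . a d], [E → . )], [E → . a a )], [E → . x B B], [E → . x B], [E → x B . B], [E → x B .] }  — shift, reduce
  I7: { [E → x B B .] }  — reduce
  I8: { [B → a a .], [E → a a . )] }  — shift, reduce
  I9: { [B → a d .] }  — reduce
  I10: { [E → a a ) .] }  — reduce
  I11: { [B → E a .] }  — reduce

I6 contains reduce item [E → x B .] and shift items [B → . a a], [B → . a d], [E → . )], [E → . a a )], [E → . x B], [E → . x B B] — shift-reduce conflict.
I8 contains reduce item [B → a a .] and shift item [E → a a . )] — shift-reduce conflict.

Answer: Yes — I6: [E → x B .] vs [B → . a a]; I8: [B → a a .] vs [E → a a . )]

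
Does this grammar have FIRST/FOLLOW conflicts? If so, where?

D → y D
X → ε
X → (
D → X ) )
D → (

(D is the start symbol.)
A FIRST/FOLLOW conflict occurs when a non-terminal N has a nullable alternative N → β (β ⇒* ε) and another alternative N → α with FIRST(α) ∩ FOLLOW(N) ≠ ∅: on such a lookahead the parser cannot decide between expanding α and letting N vanish via β.

Nullable non-terminals: X.

X: nullable alternative(s) X → ε; FOLLOW(X) = { ')' }
  X → ε: FIRST \ {ε} = { } — this is the only nullable alternative, skip
  X → (: FIRST \ {ε} = { '(' } — disjoint from FOLLOW(X)

D has no nullable alternative, so no FIRST/FOLLOW check is needed there.

No FIRST/FOLLOW conflicts found.

Answer: No FIRST/FOLLOW conflicts.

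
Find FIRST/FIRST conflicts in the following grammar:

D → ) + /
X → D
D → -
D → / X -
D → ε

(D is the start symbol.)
No FIRST/FIRST conflicts.

A FIRST/FIRST conflict occurs when two productions N → α and N → β for the same non-terminal have FIRST(α) ∩ FIRST(β) ≠ ∅ (with ε ∈ FIRST of a nullable right-hand side, so two nullable alternatives also conflict).

Productions for D:
  D → ) + /: FIRST = { ')' }
  D → -: FIRST = { '-' }
  D → / X -: FIRST = { '/' }
  D → ε: FIRST = { ε }
X has only one production, so no FIRST/FIRST conflict is possible there.

All alternatives of each non-terminal have pairwise disjoint FIRST sets.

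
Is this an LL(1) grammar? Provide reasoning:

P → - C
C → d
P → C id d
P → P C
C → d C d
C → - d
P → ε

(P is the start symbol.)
A grammar is LL(1) if for each non-terminal N with multiple productions, the predict sets of those productions are pairwise disjoint, where PREDICT(N → α) = (FIRST(α) \ {ε}) ∪ (FOLLOW(N) if α ⇒* ε).

Relevant sets:
  FIRST(C) = { '-', 'd' }
  FIRST(P) = { '-', 'd', ε }
  FOLLOW(P) = { $, '-', 'd' }

For P:
  PREDICT(P → '-' C) = { '-' }
  PREDICT(P → C id d) = { '-', 'd' }
  PREDICT(P → P C) = { '-', 'd' }
  PREDICT(P → ε) = { $, '-', 'd' }
For C:
  PREDICT(C → d) = { 'd' }
  PREDICT(C → d C d) = { 'd' }
  PREDICT(C → '-' d) = { '-' }

Conflict found: Predict set conflict for P: { '-' }
The grammar is NOT LL(1).

Answer: No. Predict set conflict for P: { '-' }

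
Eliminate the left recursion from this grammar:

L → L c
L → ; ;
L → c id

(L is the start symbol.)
L is directly left-recursive. The standard transformation for
  A → A α₁ | ... | A α_m | β₁ | ... | β_n
is
  A  → β₁ A' | ... | β_n A'
  A' → α₁ A' | ... | α_m A' | ε

L → ; ; becomes L → ; ; L'
L → c id becomes L → c id L'
L → L c becomes L' → c L'
Add L' → ε

Resulting grammar:
L → ; ; L'
L → c id L'
L' → c L'
L' → ε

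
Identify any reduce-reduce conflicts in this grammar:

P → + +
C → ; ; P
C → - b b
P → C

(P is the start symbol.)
No reduce-reduce conflicts

A reduce-reduce conflict occurs when an LR(0) state has two complete items [A → α .] and [B → β .] — both call for a reduction, and with no lookahead the parser cannot choose between them.

Augment with P' → P and build the canonical LR(0) collection (I0 = CLOSURE({[P' → . P]}), then GOTO on every symbol after a dot until no new states appear). It has 11 states:
  I0: { [C → . - b b], [C → . ; ; P], [P → . + +], [P → . C], [P' → . P] }  — shift
  I1: { [P → + . +] }  — shift
  I2: { [C → - . b b] }  — shift
  I3: { [C → ; . ; P] }  — shift
  I4: { [P → C .] }  — reduce
  I5: { [P' → P .] }  — accept
  I6: { [C → . - b b], [C → . ; ; P], [C → ; ; . P], [P → . + +], [P → . C] }  — shift
  I7: { [C → ; ; P .] }  — reduce
  I8: { [C → - b . b] }  — shift
  I9: { [C → - b b .] }  — reduce
  I10: { [P → + + .] }  — reduce

No state contains more than one complete item.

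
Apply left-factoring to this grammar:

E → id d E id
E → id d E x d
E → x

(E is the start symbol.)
Left-factoring transforms A → αβ₁ | αβ₂ into A → αA' and A' → β₁ | β₂
(α is the longest common prefix among the alternatives). Repeat until
no nonterminal has two alternatives with a common prefix.

Round 1: E has alternatives sharing prefix 'id d E'. Introduce E': E → id d E E'
  Add: E' → id
  Add: E' → x d

No remaining common prefixes — done.

Resulting grammar:
E → id d E E'
E' → id
E' → x d
E → x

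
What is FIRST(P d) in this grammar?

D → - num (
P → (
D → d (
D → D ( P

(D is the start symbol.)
FIRST sets of the non-terminals involved (from the grammar, by fixed-point iteration):
  FIRST(P) = { '(' }

To compute FIRST(P d), process the symbols left to right:
Symbol P is a non-terminal. Add FIRST(P) \ {ε} = { '(' }
P is not nullable (ε ∉ FIRST(P)), so stop here.
FIRST(P d) = { '(' }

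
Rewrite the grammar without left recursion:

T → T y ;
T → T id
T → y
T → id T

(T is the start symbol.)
T → y T'
T → id T T'
T' → y ; T'
T' → id T'
T' → ε

T is directly left-recursive. The standard transformation for
  A → A α₁ | ... | A α_m | β₁ | ... | β_n
is
  A  → β₁ A' | ... | β_n A'
  A' → α₁ A' | ... | α_m A' | ε

T → y becomes T → y T'
T → id T becomes T → id T T'
T → T y ; becomes T' → y ; T'
T → T id becomes T' → id T'
Add T' → ε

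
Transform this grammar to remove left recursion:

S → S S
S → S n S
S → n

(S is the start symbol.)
S → n S'
S' → S S'
S' → n S S'
S' → ε

S is directly left-recursive. The standard transformation for
  A → A α₁ | ... | A α_m | β₁ | ... | β_n
is
  A  → β₁ A' | ... | β_n A'
  A' → α₁ A' | ... | α_m A' | ε

S → n becomes S → n S'
S → S S becomes S' → S S'
S → S n S becomes S' → n S S'
Add S' → ε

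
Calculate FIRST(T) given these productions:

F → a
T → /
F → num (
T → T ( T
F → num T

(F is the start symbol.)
To compute FIRST(T), examine every production with T on the left-hand side, reading each right-hand side left to right until a non-nullable symbol is reached.

From T → /:
  - '/' is a terminal: add '/' and stop
From T → T ( T:
  - T is the symbol being defined: contributes nothing new
    T is not nullable, so stop

Collecting: FIRST(T) = { '/' }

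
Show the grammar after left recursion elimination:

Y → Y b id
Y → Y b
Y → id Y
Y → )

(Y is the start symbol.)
Y is directly left-recursive. The standard transformation for
  A → A α₁ | ... | A α_m | β₁ | ... | β_n
is
  A  → β₁ A' | ... | β_n A'
  A' → α₁ A' | ... | α_m A' | ε

Y → id Y becomes Y → id Y Y'
Y → ) becomes Y → ) Y'
Y → Y b id becomes Y' → b id Y'
Y → Y b becomes Y' → b Y'
Add Y' → ε

Resulting grammar:
Y → id Y Y'
Y → ) Y'
Y' → b id Y'
Y' → b Y'
Y' → ε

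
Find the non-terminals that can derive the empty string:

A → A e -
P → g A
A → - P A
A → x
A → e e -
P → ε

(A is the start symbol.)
{ 'P' }

ε-productions: P → ε
So P is immediately nullable.
No further non-terminal can be added: every production for the remaining non-terminals contains a terminal or a non-nullable non-terminal.
Nullable = { 'P' }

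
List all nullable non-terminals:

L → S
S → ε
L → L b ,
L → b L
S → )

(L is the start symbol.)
ε-productions: S → ε
So S is immediately nullable.
L → S: every symbol on the right is nullable, so L is nullable too.
Every non-terminal is now nullable.
Nullable = { 'L', 'S' }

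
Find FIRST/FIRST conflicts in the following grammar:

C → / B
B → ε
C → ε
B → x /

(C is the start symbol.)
Productions for C:
  C → / B: FIRST = { '/' }
  C → ε: FIRST = { ε }
Productions for B:
  B → ε: FIRST = { ε }
  B → x /: FIRST = { 'x' }

All alternatives of each non-terminal have pairwise disjoint FIRST sets.

Answer: No FIRST/FIRST conflicts.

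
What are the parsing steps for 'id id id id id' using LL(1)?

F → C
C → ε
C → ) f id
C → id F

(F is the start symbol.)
Stack is shown with the top on the left.

Stack   Input             Action
--------------------------------
F $     id id id id id $  output F → C
C $     id id id id id $  output C → id F
id F $  id id id id id $  match 'id'
F $     id id id id $     output F → C
C $     id id id id $     output C → id F
id F $  id id id id $     match 'id'
F $     id id id $        output F → C
C $     id id id $        output C → id F
id F $  id id id $        match 'id'
F $     id id $           output F → C
C $     id id $           output C → id F
id F $  id id $           match 'id'
F $     id $              output F → C
C $     id $              output C → id F
id F $  id $              match 'id'
F $     $                 output F → C
C $     $                 output C → ε
$       $                 accept

The string is accepted.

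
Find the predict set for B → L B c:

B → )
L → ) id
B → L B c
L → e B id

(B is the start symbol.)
{ ')', 'e' }

PREDICT(B → L B c) = (FIRST(RHS) \ {ε}) ∪ (FOLLOW(B) if ε ∈ FIRST(RHS), i.e. RHS ⇒* ε)
FIRST(L) = { ')', 'e' }
FIRST(L B c) = { ')', 'e' }
ε ∉ FIRST(L B c), so FOLLOW(B) is not added.
PREDICT(B → L B c) = { ')', 'e' }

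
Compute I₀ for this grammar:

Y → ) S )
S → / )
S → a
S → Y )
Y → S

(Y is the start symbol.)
{ [S → . / )], [S → . Y )], [S → . a], [Y → . ) S )], [Y → . S], [Y' → . Y] }

First, augment the grammar with Y' → Y
I₀ = CLOSURE({ [Y' → . Y] }):
  [Y' → . Y] has the dot before Y: add [Y → . ) S )], [Y → . S]
  [Y → . S] has the dot before S: add [S → . / )], [S → . a], [S → . Y )]
No further items can be added.

I₀ = { [S → . / )], [S → . Y )], [S → . a], [Y → . ) S )], [Y → . S], [Y' → . Y] }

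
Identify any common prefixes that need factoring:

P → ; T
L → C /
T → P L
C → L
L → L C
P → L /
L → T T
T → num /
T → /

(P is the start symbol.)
No, left-factoring is not needed

Left-factoring is needed when two productions for the same non-terminal
share a common prefix on the right-hand side.

Productions for P:
  P → ; T
  P → L /
Productions for L:
  L → C /
  L → L C
  L → T T
Productions for T:
  T → P L
  T → num /
  T → /

No common prefixes found.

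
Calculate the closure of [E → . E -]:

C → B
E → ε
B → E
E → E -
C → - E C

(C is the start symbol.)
{ [E → . E -], [E → .] }

To compute CLOSURE, for each item [A → α.Bβ] where B is a non-terminal, add [B → .γ] for all productions B → γ; repeat for the newly added items until nothing changes.

Start with: [E → . E -]
  [E → . E -] has the dot before E: add [E → .]
No further items can be added.

CLOSURE = { [E → . E -], [E → .] }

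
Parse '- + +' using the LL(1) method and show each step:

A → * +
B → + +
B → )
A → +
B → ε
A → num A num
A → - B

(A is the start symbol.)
LL(1) parsing maintains a stack (initially the start symbol over $) and the input. At each step: if the stack top is a terminal, match it against the current input token; if it is a non-terminal N, replace it with the RHS of M[N, lookahead] (the unique production whose predict set contains the lookahead).

Stack is shown with the top on the left.

Stack  Input    Action
----------------------
A $    - + + $  output A → - B
- B $  - + + $  match '-'
B $    + + $    output B → + +
+ + $  + + $    match '+'
+ $    + $      match '+'
$      $        accept

The string is accepted.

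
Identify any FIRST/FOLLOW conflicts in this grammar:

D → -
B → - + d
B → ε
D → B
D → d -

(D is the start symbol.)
A FIRST/FOLLOW conflict occurs when a non-terminal N has a nullable alternative N → β (β ⇒* ε) and another alternative N → α with FIRST(α) ∩ FOLLOW(N) ≠ ∅: on such a lookahead the parser cannot decide between expanding α and letting N vanish via β.

Nullable non-terminals: B, D.
FIRST sets used below: FIRST(B) = { '-', ε }

B: nullable alternative(s) B → ε; FOLLOW(B) = { $ }
  B → - + d: FIRST \ {ε} = { '-' } — disjoint from FOLLOW(B)
  B → ε: FIRST \ {ε} = { } — this is the only nullable alternative, skip

D: nullable alternative(s) D → B; FOLLOW(D) = { $ }
  D → -: FIRST \ {ε} = { '-' } — disjoint from FOLLOW(D)
  D → B: FIRST \ {ε} = { '-' } — this is the only nullable alternative, skip
  D → d -: FIRST \ {ε} = { 'd' } — disjoint from FOLLOW(D)

No FIRST/FOLLOW conflicts found.

Answer: No FIRST/FOLLOW conflicts.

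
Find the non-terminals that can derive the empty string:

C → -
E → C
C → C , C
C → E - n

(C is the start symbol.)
A non-terminal is nullable if it can derive ε (the empty string): either it has an ε-production, or it has a production whose right-hand side consists entirely of nullable non-terminals.

There are no ε-productions, so no non-terminal can derive ε.
No non-terminals are nullable.

Answer: None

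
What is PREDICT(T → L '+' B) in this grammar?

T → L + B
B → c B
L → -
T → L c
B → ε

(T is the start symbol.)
PREDICT(T → L '+' B) = (FIRST(RHS) \ {ε}) ∪ (FOLLOW(T) if ε ∈ FIRST(RHS), i.e. RHS ⇒* ε)
FIRST(L) = { '-' }
FIRST(L '+' B) = { '-' }
ε ∉ FIRST(L '+' B), so FOLLOW(T) is not added.
PREDICT(T → L '+' B) = { '-' }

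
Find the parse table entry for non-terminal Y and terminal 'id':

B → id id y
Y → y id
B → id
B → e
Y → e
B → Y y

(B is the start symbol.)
Empty (error entry)

To find M[Y, 'id'], we find productions for Y where 'id' is in the predict set (PREDICT(N → α) = (FIRST(α) \ {ε}) ∪ (FOLLOW(N) if α ⇒* ε)).

Y → y id: PREDICT = { 'y' }
Y → e: PREDICT = { 'e' }

M[Y, 'id'] is empty (no production applies)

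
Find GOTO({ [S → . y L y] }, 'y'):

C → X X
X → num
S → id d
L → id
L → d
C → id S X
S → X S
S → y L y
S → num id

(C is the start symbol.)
GOTO(I, 'y') = CLOSURE({ [A → αX.β] : [A → α.Xβ] ∈ I, X = 'y' })

Items with dot before 'y', with the dot advanced:
  [S → . y L y] → [S → y . L y]
Closure of the advanced items:
  [S → y . L y] has the dot before L: add [L → . id], [L → . d]

GOTO = { [L → . d], [L → . id], [S → y . L y] }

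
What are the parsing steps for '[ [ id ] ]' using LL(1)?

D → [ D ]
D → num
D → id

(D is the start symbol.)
LL(1) parsing maintains a stack (initially the start symbol over $) and the input. At each step: if the stack top is a terminal, match it against the current input token; if it is a non-terminal N, replace it with the RHS of M[N, lookahead] (the unique production whose predict set contains the lookahead).

Stack is shown with the top on the left.

Stack      Input         Action
-------------------------------
D $        [ [ id ] ] $  output D → [ D ]
[ D ] $    [ [ id ] ] $  match '['
D ] $      [ id ] ] $    output D → [ D ]
[ D ] ] $  [ id ] ] $    match '['
D ] ] $    id ] ] $      output D → id
id ] ] $   id ] ] $      match 'id'
] ] $      ] ] $         match ']'
] $        ] $           match ']'
$          $             accept

The string is accepted.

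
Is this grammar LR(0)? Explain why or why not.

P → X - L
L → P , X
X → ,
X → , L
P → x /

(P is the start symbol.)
Augment with P' → P and build the canonical LR(0) collection (I0 = CLOSURE({[P' → . P]}), then GOTO on every symbol after a dot until no new states appear). It has 12 states:
  I0: { [P → . X - L], [P → . x /], [P' → . P], [X → . , L], [X → . ,] }  — shift
  I1: { [L → . P , X], [P → . X - L], [P → . x /], [X → , . L], [X → , .], [X → . , L], [X → . ,] }  — shift, reduce
  I2: { [P' → P .] }  — accept
  I3: { [P → X . - L] }  — shift
  I4: { [P → x . /] }  — shift
  I5: { [P → x / .] }  — reduce
  I6: { [L → . P , X], [P → . X - L], [P → . x /], [P → X - . L], [X → . , L], [X → . ,] }  — shift
  I7: { [P → X - L .] }  — reduce
  I8: { [L → P . , X] }  — shift
  I9: { [L → P , . X], [X → . , L], [X → . ,] }  — shift
  I10: { [L → P , X .] }  — reduce
  I11: { [X → , L .] }  — reduce

Conflict in state I1:
  Shift-reduce conflict between [X → , .] and [P → . x /]
So the grammar is NOT LR(0).

Answer: No. Shift-reduce conflict between [X → , .] and [P → . x /]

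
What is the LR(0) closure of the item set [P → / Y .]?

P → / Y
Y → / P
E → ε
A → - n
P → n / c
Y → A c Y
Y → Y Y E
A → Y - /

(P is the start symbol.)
{ [P → / Y .] }

Start with: [P → / Y .]
The dot is at the end, so nothing is added.

CLOSURE = { [P → / Y .] }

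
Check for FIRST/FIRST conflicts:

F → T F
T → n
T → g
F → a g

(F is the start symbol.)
No FIRST/FIRST conflicts.

A FIRST/FIRST conflict occurs when two productions N → α and N → β for the same non-terminal have FIRST(α) ∩ FIRST(β) ≠ ∅ (with ε ∈ FIRST of a nullable right-hand side, so two nullable alternatives also conflict).

FIRST sets of the non-terminals at (or reachable through a nullable prefix from) the front of some alternative:
  FIRST(T) = { 'g', 'n' }

Productions for F:
  F → T F: FIRST = { 'g', 'n' }
  F → a g: FIRST = { 'a' }
Productions for T:
  T → n: FIRST = { 'n' }
  T → g: FIRST = { 'g' }

All alternatives of each non-terminal have pairwise disjoint FIRST sets.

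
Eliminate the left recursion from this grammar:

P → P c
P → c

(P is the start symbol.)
P → c P'
P' → c P'
P' → ε

P is directly left-recursive. The standard transformation for
  A → A α₁ | ... | A α_m | β₁ | ... | β_n
is
  A  → β₁ A' | ... | β_n A'
  A' → α₁ A' | ... | α_m A' | ε

P → c becomes P → c P'
P → P c becomes P' → c P'
Add P' → ε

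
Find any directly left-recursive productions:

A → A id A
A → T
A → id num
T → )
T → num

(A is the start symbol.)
A → A id A: LEFT RECURSIVE (starts with A)
A → T: starts with T
A → id num: starts with id
T → ): starts with ')'
T → num: starts with num

The grammar has direct left recursion on: A.

Answer: Yes, A is left-recursive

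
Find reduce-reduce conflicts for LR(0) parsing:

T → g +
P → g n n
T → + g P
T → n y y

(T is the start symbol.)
No reduce-reduce conflicts

Augment with T' → T and build the canonical LR(0) collection (I0 = CLOSURE({[T' → . T]}), then GOTO on every symbol after a dot until no new states appear). It has 13 states:
  I0: { [T → . + g P], [T → . g +], [T → . n y y], [T' → . T] }  — shift
  I1: { [T → + . g P] }  — shift
  I2: { [T' → T .] }  — accept
  I3: { [T → g . +] }  — shift
  I4: { [T → n . y y] }  — shift
  I5: { [T → n y . y] }  — shift
  I6: { [T → n y y .] }  — reduce
  I7: { [T → g + .] }  — reduce
  I8: { [P → . g n n], [T → + g . P] }  — shift
  I9: { [T → + g P .] }  — reduce
  I10: { [P → g . n n] }  — shift
  I11: { [P → g n . n] }  — shift
  I12: { [P → g n n .] }  — reduce

No state contains more than one complete item.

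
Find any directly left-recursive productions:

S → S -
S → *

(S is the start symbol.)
Direct left recursion occurs when N → N α for some non-terminal N (the right-hand side begins with the left-hand side itself).

S → S -: LEFT RECURSIVE (starts with S)
S → *: starts with '*'

The grammar has direct left recursion on: S.

Answer: Yes, S is left-recursive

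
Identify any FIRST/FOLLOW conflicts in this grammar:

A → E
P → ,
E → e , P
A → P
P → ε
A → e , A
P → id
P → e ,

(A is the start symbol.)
No FIRST/FOLLOW conflicts.

A FIRST/FOLLOW conflict occurs when a non-terminal N has a nullable alternative N → β (β ⇒* ε) and another alternative N → α with FIRST(α) ∩ FOLLOW(N) ≠ ∅: on such a lookahead the parser cannot decide between expanding α and letting N vanish via β.

Nullable non-terminals: A, P.
FIRST sets used below: FIRST(E) = { 'e' }, FIRST(P) = { ',', 'e', 'id', ε }

A: nullable alternative(s) A → P; FOLLOW(A) = { $ }
  A → E: FIRST \ {ε} = { 'e' } — disjoint from FOLLOW(A)
  A → P: FIRST \ {ε} = { ',', 'e', 'id' } — this is the only nullable alternative, skip
  A → e , A: FIRST \ {ε} = { 'e' } — disjoint from FOLLOW(A)

P: nullable alternative(s) P → ε; FOLLOW(P) = { $ }
  P → ,: FIRST \ {ε} = { ',' } — disjoint from FOLLOW(P)
  P → ε: FIRST \ {ε} = { } — this is the only nullable alternative, skip
  P → id: FIRST \ {ε} = { 'id' } — disjoint from FOLLOW(P)
  P → e ,: FIRST \ {ε} = { 'e' } — disjoint from FOLLOW(P)

E has no nullable alternative, so no FIRST/FOLLOW check is needed there.

No FIRST/FOLLOW conflicts found.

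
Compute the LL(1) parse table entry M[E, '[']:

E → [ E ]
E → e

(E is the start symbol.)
E → [ E ]

To find M[E, '['], we find productions for E where '[' is in the predict set (PREDICT(N → α) = (FIRST(α) \ {ε}) ∪ (FOLLOW(N) if α ⇒* ε)).

E → [ E ]: PREDICT = { '[' }
  '[' is in predict set, so this production goes in M[E, '[']
E → e: PREDICT = { 'e' }

M[E, '['] = E → [ E ]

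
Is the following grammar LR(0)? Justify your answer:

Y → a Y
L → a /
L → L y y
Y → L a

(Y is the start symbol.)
A grammar is LR(0) if no state in the canonical LR(0) collection has:
  - both a shift item (dot before a terminal) and a complete item (shift-reduce conflict), or
  - two or more complete items (reduce-reduce conflict; the accept item [Y' → Y .] counts as a complete item here).

Augment with Y' → Y and build the canonical LR(0) collection (I0 = CLOSURE({[Y' → . Y]}), then GOTO on every symbol after a dot until no new states appear). It has 9 states:
  I0: { [L → . L y y], [L → . a /], [Y → . L a], [Y → . a Y], [Y' → . Y] }  — shift
  I1: { [L → L . y y], [Y → L . a] }  — shift
  I2: { [Y' → Y .] }  — accept
  I3: { [L → . L y y], [L → . a /], [L → a . /], [Y → . L a], [Y → . a Y], [Y → a . Y] }  — shift
  I4: { [L → a / .] }  — reduce
  I5: { [Y → a Y .] }  — reduce
  I6: { [Y → L a .] }  — reduce
  I7: { [L → L y . y] }  — shift
  I8: { [L → L y y .] }  — reduce

Every state is either a pure shift/goto state or contains exactly one complete item and nothing to shift — no conflicts. The grammar is LR(0).

Answer: Yes, the grammar is LR(0)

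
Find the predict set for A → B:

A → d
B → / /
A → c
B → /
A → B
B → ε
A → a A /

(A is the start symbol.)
{ $, '/' }

PREDICT(A → B) = (FIRST(RHS) \ {ε}) ∪ (FOLLOW(A) if ε ∈ FIRST(RHS), i.e. RHS ⇒* ε)
FIRST(B) = { '/', ε }
FIRST(B) = { '/', ε }
ε ∈ FIRST(B) (the right-hand side is nullable), so add FOLLOW(A) = { $, '/' }
PREDICT(A → B) = { $, '/' }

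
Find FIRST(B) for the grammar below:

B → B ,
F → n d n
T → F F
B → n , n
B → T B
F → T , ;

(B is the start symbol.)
To compute FIRST(B), examine every production with B on the left-hand side, reading each right-hand side left to right until a non-nullable symbol is reached.

FIRST sets of the other non-terminals involved (by the same procedure, iterated to a fixed point):
  FIRST(T) = { 'n' }

From B → B ,:
  - B is the symbol being defined: contributes nothing new
    B is not nullable, so stop
From B → n , n:
  - n is a terminal: add 'n' and stop
From B → T B:
  - T is a non-terminal: add FIRST(T) \ {ε} = { 'n' }
    T is not nullable, so stop

Collecting: FIRST(B) = { 'n' }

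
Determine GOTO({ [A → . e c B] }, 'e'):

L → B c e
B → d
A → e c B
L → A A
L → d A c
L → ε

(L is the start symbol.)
GOTO(I, 'e') = CLOSURE({ [A → αX.β] : [A → α.Xβ] ∈ I, X = 'e' })

Items with dot before 'e', with the dot advanced:
  [A → . e c B] → [A → e . c B]
Closure adds nothing (no advanced item has the dot before a non-terminal).

GOTO = { [A → e . c B] }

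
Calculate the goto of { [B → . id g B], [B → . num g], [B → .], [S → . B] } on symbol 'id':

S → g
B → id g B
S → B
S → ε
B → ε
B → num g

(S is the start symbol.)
{ [B → id . g B] }

GOTO(I, 'id') = CLOSURE({ [A → αX.β] : [A → α.Xβ] ∈ I, X = 'id' })

Items with dot before 'id', with the dot advanced:
  [B → . id g B] → [B → id . g B]
Closure adds nothing (no advanced item has the dot before a non-terminal).

GOTO = { [B → id . g B] }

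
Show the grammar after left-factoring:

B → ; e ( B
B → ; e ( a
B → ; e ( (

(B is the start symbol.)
B → ; e ( B'
B' → B
B' → a
B' → (

Left-factoring transforms A → αβ₁ | αβ₂ into A → αA' and A' → β₁ | β₂
(α is the longest common prefix among the alternatives). Repeat until
no nonterminal has two alternatives with a common prefix.

Round 1: B has alternatives sharing prefix '; e ('. Introduce B': B → ; e ( B'
  Add: B' → B
  Add: B' → a
  Add: B' → (

No remaining common prefixes — done.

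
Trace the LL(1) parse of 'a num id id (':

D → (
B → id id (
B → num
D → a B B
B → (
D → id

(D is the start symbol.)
LL(1) parsing maintains a stack (initially the start symbol over $) and the input. At each step: if the stack top is a terminal, match it against the current input token; if it is a non-terminal N, replace it with the RHS of M[N, lookahead] (the unique production whose predict set contains the lookahead).

Stack is shown with the top on the left.

Stack      Input            Action
----------------------------------
D $        a num id id ( $  output D → a B B
a B B $    a num id id ( $  match 'a'
B B $      num id id ( $    output B → num
num B $    num id id ( $    match 'num'
B $        id id ( $        output B → id id (
id id ( $  id id ( $        match 'id'
id ( $     id ( $           match 'id'
( $        ( $              match '('
$          $                accept

The string is accepted.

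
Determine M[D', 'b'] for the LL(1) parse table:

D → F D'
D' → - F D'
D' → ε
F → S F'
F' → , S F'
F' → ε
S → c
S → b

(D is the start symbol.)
To find M[D', 'b'], we find productions for D' where 'b' is in the predict set (PREDICT(N → α) = (FIRST(α) \ {ε}) ∪ (FOLLOW(N) if α ⇒* ε)).

Relevant sets:
  FOLLOW(D') = { $ }

D' → - F D': PREDICT = { '-' }
D' → ε: PREDICT = { $ }

M[D', 'b'] is empty (no production applies)

Answer: Empty (error entry)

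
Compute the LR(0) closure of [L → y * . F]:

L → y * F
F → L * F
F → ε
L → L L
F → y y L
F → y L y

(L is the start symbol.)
{ [F → . L * F], [F → . y L y], [F → . y y L], [F → .], [L → . L L], [L → . y * F], [L → y * . F] }

Start with: [L → y * . F]
  [L → y * . F] has the dot before F: add [F → . L * F], [F → .], [F → . y y L], [F → . y L y]
  [F → . L * F] has the dot before L: add [L → . y * F], [L → . L L]
No further items can be added.

CLOSURE = { [F → . L * F], [F → . y L y], [F → . y y L], [F → .], [L → . L L], [L → . y * F], [L → y * . F] }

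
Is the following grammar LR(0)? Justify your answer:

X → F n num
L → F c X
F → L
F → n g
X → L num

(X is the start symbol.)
A grammar is LR(0) if no state in the canonical LR(0) collection has:
  - both a shift item (dot before a terminal) and a complete item (shift-reduce conflict), or
  - two or more complete items (reduce-reduce conflict; the accept item [X' → X .] counts as a complete item here).

Augment with X' → X and build the canonical LR(0) collection (I0 = CLOSURE({[X' → . X]}), then GOTO on every symbol after a dot until no new states appear). It has 11 states:
  I0: { [F → . L], [F → . n g], [L → . F c X], [X → . F n num], [X → . L num], [X' → . X] }  — shift
  I1: { [L → F . c X], [X → F . n num] }  — shift
  I2: { [F → L .], [X → L . num] }  — shift, reduce
  I3: { [X' → X .] }  — accept
  I4: { [F → n . g] }  — shift
  I5: { [F → n g .] }  — reduce
  I6: { [X → L num .] }  — reduce
  I7: { [F → . L], [F → . n g], [L → . F c X], [L → F c . X], [X → . F n num], [X → . L num] }  — shift
  I8: { [X → F n . num] }  — shift
  I9: { [X → F n num .] }  — reduce
  I10: { [L → F c X .] }  — reduce

Conflict in state I2:
  Shift-reduce conflict between [F → L .] and [X → L . num]
So the grammar is NOT LR(0).

Answer: No. Shift-reduce conflict between [F → L .] and [X → L . num]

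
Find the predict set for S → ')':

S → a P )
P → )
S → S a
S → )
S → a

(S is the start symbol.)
PREDICT(S → ')') = (FIRST(RHS) \ {ε}) ∪ (FOLLOW(S) if ε ∈ FIRST(RHS), i.e. RHS ⇒* ε)
FIRST(')') = { ')' }
ε ∉ FIRST(')'), so FOLLOW(S) is not added.
PREDICT(S → ')') = { ')' }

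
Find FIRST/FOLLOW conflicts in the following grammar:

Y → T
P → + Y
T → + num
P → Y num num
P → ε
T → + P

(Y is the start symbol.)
No FIRST/FOLLOW conflicts.

A FIRST/FOLLOW conflict occurs when a non-terminal N has a nullable alternative N → β (β ⇒* ε) and another alternative N → α with FIRST(α) ∩ FOLLOW(N) ≠ ∅: on such a lookahead the parser cannot decide between expanding α and letting N vanish via β.

Nullable non-terminals: P.
FIRST sets used below: FIRST(Y) = { '+' }

P: nullable alternative(s) P → ε; FOLLOW(P) = { $, 'num' }
  P → + Y: FIRST \ {ε} = { '+' } — disjoint from FOLLOW(P)
  P → Y num num: FIRST \ {ε} = { '+' } — disjoint from FOLLOW(P)
  P → ε: FIRST \ {ε} = { } — this is the only nullable alternative, skip

T, Y have no nullable alternative, so no FIRST/FOLLOW check is needed there.

No FIRST/FOLLOW conflicts found.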